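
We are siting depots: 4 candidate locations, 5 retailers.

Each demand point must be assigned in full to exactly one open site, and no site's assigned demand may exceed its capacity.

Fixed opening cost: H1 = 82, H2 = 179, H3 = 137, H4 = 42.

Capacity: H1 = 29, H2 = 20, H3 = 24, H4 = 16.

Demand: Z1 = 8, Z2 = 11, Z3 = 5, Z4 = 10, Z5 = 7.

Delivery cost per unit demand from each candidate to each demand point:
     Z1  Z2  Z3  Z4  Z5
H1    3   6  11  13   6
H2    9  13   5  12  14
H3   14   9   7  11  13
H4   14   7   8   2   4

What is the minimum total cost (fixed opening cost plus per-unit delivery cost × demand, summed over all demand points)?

Open {H1, H4}; cheapest assignment that respects the capacities:
  H1 (cap 29, load 26): Z1, Z2, Z5 — cost 8×3 + 11×6 + 7×6 = 132
  H4 (cap 16, load 15): Z3, Z4 — cost 5×8 + 10×2 = 60
  Shipping 192, fixed 124 → total 316.
  Any other capacity-feasible assignment to {H1, H4} ships for at least 192.
Compare {H1, H3, H4}: its best feasible assignment gives total 448.
Compare {H1, H2, H4}: its best feasible assignment gives total 480.
Every other set of open sites that can feasibly serve all demand totals ≥ 448 even under its best assignment. Minimum: 316.

316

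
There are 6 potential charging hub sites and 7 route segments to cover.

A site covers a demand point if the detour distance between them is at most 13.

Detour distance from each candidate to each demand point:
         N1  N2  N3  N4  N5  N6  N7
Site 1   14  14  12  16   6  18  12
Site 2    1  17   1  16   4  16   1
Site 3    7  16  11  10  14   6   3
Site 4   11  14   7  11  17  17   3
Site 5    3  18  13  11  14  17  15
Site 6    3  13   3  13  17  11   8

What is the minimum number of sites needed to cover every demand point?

Coverage sets (demand points within 13 of each site):
  Site 1: {N3, N5, N7}
  Site 2: {N1, N3, N5, N7}
  Site 3: {N1, N3, N4, N6, N7}
  Site 4: {N1, N3, N4, N7}
  Site 5: {N1, N3, N4}
  Site 6: {N1, N2, N3, N4, N6, N7}
No single site covers all 7 demand points.
But {Site 1, Site 6} covers everything, so the minimum is 2.

2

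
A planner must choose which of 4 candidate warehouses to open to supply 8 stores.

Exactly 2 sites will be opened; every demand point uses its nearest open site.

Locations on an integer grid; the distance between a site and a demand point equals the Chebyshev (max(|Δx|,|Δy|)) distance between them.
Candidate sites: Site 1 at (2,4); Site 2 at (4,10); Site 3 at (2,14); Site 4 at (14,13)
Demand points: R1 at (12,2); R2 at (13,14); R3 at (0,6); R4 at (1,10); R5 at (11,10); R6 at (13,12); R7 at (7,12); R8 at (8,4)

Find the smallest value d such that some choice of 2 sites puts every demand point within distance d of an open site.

Open {Site 2, Site 4}.
  Farthest demand point is R1 at distance 8 (to Site 2); all others are ≤ 8.
With {Site 1, Site 2} the worst case is 9.
With {Site 2, Site 3} the worst case is 9.
No size-2 selection achieves below 8.

8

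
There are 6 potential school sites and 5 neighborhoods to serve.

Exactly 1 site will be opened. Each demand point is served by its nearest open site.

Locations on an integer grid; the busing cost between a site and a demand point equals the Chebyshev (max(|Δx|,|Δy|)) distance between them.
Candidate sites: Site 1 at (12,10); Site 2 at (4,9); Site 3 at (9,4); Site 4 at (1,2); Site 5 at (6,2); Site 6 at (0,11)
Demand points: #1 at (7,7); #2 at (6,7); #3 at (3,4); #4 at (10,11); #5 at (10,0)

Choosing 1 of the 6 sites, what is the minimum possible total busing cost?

Open {Site 3}.
  #1→Site 3 3, #2→Site 3 3, #3→Site 3 6, #4→Site 3 7, #5→Site 3 4  ⇒ total 23.
Compare {Site 2}: total 25.
Compare {Site 5}: total 26.
No size-1 selection does better; minimum is 23.

23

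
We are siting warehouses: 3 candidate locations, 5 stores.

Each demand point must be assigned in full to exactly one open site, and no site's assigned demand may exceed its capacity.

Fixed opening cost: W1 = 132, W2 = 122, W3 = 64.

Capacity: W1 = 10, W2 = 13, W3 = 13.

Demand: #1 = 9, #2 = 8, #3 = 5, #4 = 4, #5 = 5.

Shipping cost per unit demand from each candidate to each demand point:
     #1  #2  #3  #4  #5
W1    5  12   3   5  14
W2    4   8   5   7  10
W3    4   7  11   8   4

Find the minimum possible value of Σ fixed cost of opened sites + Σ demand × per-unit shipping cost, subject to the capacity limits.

465

Open {W1, W2, W3}; cheapest assignment that respects the capacities:
  W1 (cap 10, load 9): #3, #4 — cost 5×3 + 4×5 = 35
  W2 (cap 13, load 9): #1 — cost 9×4 = 36
  W3 (cap 13, load 13): #2, #5 — cost 8×7 + 5×4 = 76
  Shipping 147, fixed 318 → total 465.
  Any other capacity-feasible assignment to {W1, W2, W3} ships for at least 147.
Total demand is 31 and no other set of sites has combined capacity ≥ 31, so {W1, W2, W3} is the only feasible choice of open sites. Minimum: 465.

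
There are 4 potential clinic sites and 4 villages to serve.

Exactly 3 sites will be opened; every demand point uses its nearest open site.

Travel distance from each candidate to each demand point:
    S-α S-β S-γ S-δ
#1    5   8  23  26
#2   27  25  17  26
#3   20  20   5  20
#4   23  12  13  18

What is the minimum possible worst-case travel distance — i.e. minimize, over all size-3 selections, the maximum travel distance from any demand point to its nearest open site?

18

Open {#1, #2, #4}.
  Farthest demand point is S-δ at travel distance 18 (to #4); all others are ≤ 18.
With {#1, #3, #4} the worst case is 18.
With {#1, #2, #3} the worst case is 20.
No size-3 selection achieves below 18.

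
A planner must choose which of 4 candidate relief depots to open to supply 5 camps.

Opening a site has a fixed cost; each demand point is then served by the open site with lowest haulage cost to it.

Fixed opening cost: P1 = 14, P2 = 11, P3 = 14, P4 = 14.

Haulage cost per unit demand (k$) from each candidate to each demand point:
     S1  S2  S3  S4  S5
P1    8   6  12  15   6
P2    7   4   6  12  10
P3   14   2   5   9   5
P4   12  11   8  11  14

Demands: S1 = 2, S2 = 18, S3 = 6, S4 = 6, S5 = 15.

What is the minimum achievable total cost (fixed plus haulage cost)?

234

Open {P2, P3}: assign each demand point to its cheapest open site.
  S1→P2 2×7=14, S2→P3 18×2=36, S3→P3 6×5=30, S4→P3 6×9=54, S5→P3 15×5=75
  haulage cost 209, fixed 25 → total 234.
Compare {P3}: haulage cost 223 + fixed 14 = 237.
Compare {P1, P3}: haulage cost 211 + fixed 28 = 239.
Compare {P3, P4}: haulage cost 219 + fixed 28 = 247.
All other subsets cost ≥ 237. Minimum total cost: 234.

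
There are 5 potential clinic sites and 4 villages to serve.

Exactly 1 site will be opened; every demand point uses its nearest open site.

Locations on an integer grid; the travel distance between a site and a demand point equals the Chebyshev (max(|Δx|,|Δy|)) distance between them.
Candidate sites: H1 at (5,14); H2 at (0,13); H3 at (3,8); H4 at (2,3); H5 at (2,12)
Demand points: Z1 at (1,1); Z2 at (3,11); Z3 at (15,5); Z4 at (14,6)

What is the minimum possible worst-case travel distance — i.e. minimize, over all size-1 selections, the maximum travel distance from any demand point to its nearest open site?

12

Open {H3}.
  Farthest demand point is Z3 at travel distance 12 (to H3); all others are ≤ 12.
With {H1} the worst case is 13.
With {H4} the worst case is 13.
No size-1 selection achieves below 12.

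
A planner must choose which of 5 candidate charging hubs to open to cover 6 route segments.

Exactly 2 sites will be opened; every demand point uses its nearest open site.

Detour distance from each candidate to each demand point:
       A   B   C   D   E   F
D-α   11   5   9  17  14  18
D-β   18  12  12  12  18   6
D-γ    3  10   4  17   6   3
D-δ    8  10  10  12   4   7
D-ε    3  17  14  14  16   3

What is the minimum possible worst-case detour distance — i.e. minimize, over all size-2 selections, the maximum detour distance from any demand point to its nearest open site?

Open {D-α, D-δ}.
  Farthest demand point is D at detour distance 12 (to D-δ); all others are ≤ 12.
With {D-β, D-γ} the worst case is 12.
With {D-β, D-δ} the worst case is 12.
No size-2 selection achieves below 12.

12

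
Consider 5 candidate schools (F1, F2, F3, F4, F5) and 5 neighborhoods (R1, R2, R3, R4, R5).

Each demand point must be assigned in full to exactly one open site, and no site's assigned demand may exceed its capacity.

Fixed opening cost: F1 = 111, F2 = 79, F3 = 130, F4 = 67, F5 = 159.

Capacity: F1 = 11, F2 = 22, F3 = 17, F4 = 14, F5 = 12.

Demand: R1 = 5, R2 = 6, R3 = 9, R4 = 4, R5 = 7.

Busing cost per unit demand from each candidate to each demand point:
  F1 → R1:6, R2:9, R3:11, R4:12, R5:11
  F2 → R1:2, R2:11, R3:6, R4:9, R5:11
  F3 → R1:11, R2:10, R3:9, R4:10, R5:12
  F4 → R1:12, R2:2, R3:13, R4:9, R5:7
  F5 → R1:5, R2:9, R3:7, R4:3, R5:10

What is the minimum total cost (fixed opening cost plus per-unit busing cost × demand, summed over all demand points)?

307

Open {F2, F4}; cheapest assignment that respects the capacities:
  F2 (cap 22, load 18): R1, R3, R4 — cost 5×2 + 9×6 + 4×9 = 100
  F4 (cap 14, load 13): R2, R5 — cost 6×2 + 7×7 = 61
  Shipping 161, fixed 146 → total 307.
  Any other capacity-feasible assignment to {F2, F4} ships for at least 161.
Compare {F1, F2, F4}: its best feasible assignment gives total 418.
Compare {F1, F2}: its best feasible assignment gives total 433.
Every other set of open sites that can feasibly serve all demand totals ≥ 418 even under its best assignment. Minimum: 307.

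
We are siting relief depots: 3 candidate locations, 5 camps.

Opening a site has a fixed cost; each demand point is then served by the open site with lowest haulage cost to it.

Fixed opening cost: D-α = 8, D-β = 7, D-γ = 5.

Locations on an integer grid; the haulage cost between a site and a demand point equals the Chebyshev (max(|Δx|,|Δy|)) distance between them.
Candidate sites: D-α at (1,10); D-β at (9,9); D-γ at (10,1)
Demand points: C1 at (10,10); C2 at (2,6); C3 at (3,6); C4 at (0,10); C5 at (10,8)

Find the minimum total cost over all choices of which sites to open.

26

Open {D-α, D-β}: assign each demand point to its cheapest open site.
  C1→D-β 1, C2→D-α 4, C3→D-α 4, C4→D-α 1, C5→D-β 1
  haulage cost 11, fixed 15 → total 26.
Compare {D-β}: haulage cost 24 + fixed 7 = 31.
Compare {D-α, D-β, D-γ}: haulage cost 11 + fixed 20 = 31.
Compare {D-α}: haulage cost 27 + fixed 8 = 35.
All other subsets cost ≥ 31. Minimum total cost: 26.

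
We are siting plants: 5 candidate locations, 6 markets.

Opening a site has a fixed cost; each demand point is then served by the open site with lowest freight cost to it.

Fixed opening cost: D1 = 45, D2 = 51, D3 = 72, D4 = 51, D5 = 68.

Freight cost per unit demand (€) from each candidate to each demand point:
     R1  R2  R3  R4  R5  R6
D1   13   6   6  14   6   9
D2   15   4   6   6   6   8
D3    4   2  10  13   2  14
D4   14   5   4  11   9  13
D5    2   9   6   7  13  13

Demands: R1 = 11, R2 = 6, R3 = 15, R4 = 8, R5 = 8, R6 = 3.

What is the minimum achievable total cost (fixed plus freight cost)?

357

Open {D2, D3}: assign each demand point to its cheapest open site.
  R1→D3 11×4=44, R2→D3 6×2=12, R3→D2 15×6=90, R4→D2 8×6=48, R5→D3 8×2=16, R6→D2 3×8=24
  freight cost 234, fixed 123 → total 357.
Compare {D2, D5}: freight cost 256 + fixed 119 = 375.
Compare {D3, D5}: freight cost 235 + fixed 140 = 375.
Compare {D2, D3, D4}: freight cost 204 + fixed 174 = 378.
All other subsets cost ≥ 375. Minimum total cost: 357.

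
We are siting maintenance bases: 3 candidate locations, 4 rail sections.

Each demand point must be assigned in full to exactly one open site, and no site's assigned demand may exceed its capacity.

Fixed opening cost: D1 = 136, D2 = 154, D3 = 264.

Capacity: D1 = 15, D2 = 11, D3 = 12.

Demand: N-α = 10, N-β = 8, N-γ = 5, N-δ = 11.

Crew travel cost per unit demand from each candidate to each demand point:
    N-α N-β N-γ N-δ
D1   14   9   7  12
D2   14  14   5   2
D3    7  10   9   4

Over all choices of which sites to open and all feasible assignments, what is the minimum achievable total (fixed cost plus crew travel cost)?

753

Open {D1, D2, D3}; cheapest assignment that respects the capacities:
  D1 (cap 15, load 13): N-β, N-γ — cost 8×9 + 5×7 = 107
  D2 (cap 11, load 11): N-δ — cost 11×2 = 22
  D3 (cap 12, load 10): N-α — cost 10×7 = 70
  Shipping 199, fixed 554 → total 753.
  Any other capacity-feasible assignment to {D1, D2, D3} ships for at least 199.
Total demand is 34 and no other set of sites has combined capacity ≥ 34, so {D1, D2, D3} is the only feasible choice of open sites. Minimum: 753.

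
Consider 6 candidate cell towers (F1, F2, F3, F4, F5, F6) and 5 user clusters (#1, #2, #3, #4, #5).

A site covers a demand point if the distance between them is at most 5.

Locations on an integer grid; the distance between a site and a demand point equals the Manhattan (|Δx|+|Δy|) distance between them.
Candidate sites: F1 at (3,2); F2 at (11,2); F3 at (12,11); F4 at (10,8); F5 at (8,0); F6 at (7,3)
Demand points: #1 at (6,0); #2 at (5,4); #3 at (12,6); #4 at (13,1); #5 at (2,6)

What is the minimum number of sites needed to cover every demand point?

Coverage sets (demand points within 5 of each site):
  F1: {#1, #2, #5}
  F2: {#3, #4}
  F3: {#3}
  F4: {#3}
  F5: {#1}
  F6: {#1, #2}
No single site covers all 5 demand points.
But {F1, F2} covers everything, so the minimum is 2.

2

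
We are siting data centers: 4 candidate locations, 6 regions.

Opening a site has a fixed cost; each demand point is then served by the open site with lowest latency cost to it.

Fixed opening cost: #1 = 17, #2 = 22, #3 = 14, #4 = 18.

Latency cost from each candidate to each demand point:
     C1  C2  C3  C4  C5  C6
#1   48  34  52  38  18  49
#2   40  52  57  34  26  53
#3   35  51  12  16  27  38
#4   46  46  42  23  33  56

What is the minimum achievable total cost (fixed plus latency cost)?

184

Open {#1, #3}: assign each demand point to its cheapest open site.
  C1→#3 35, C2→#1 34, C3→#3 12, C4→#3 16, C5→#1 18, C6→#3 38
  latency cost 153, fixed 31 → total 184.
Compare {#3}: latency cost 179 + fixed 14 = 193.
Compare {#1, #3, #4}: latency cost 153 + fixed 49 = 202.
Compare {#3, #4}: latency cost 174 + fixed 32 = 206.
All other subsets cost ≥ 193. Minimum total cost: 184.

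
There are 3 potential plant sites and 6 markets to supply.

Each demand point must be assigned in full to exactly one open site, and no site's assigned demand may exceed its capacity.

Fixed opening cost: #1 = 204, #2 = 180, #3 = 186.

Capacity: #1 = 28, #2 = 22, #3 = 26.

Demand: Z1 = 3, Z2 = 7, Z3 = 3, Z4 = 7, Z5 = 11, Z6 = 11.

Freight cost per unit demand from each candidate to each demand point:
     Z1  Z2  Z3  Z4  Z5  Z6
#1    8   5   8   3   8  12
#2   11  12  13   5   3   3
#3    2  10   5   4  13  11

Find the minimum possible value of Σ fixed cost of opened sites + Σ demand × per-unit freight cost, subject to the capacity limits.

Open {#2, #3}; cheapest assignment that respects the capacities:
  #2 (cap 22, load 22): Z5, Z6 — cost 11×3 + 11×3 = 66
  #3 (cap 26, load 20): Z1, Z2, Z3, Z4 — cost 3×2 + 7×10 + 3×5 + 7×4 = 119
  Shipping 185, fixed 366 → total 551.
  Any other capacity-feasible assignment to {#2, #3} ships for at least 185.
Compare {#1, #2}: its best feasible assignment gives total 554.
Compare {#1, #3}: its best feasible assignment gives total 676.
Every other set of open sites that can feasibly serve all demand totals ≥ 554 even under its best assignment. Minimum: 551.

551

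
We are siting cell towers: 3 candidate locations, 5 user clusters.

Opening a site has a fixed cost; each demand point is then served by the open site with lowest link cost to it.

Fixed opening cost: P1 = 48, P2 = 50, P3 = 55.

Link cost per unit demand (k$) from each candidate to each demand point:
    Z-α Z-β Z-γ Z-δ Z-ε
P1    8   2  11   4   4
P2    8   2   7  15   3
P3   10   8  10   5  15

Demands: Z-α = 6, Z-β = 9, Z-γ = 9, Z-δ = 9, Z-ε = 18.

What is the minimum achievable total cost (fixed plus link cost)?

317

Open {P1, P2}: assign each demand point to its cheapest open site.
  Z-α→P1 6×8=48, Z-β→P1 9×2=18, Z-γ→P2 9×7=63, Z-δ→P1 9×4=36, Z-ε→P2 18×3=54
  link cost 219, fixed 98 → total 317.
Compare {P1}: link cost 273 + fixed 48 = 321.
Compare {P2, P3}: link cost 228 + fixed 105 = 333.
Compare {P1, P3}: link cost 264 + fixed 103 = 367.
All other subsets cost ≥ 321. Minimum total cost: 317.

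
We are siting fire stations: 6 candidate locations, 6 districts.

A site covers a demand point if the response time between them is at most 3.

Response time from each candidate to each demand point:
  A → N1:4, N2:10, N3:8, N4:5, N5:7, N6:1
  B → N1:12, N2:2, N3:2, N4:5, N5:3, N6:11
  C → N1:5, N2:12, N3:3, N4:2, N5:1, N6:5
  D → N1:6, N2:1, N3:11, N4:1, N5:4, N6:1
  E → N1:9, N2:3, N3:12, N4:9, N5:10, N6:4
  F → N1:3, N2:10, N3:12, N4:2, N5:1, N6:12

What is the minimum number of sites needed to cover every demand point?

Coverage sets (demand points within 3 of each site):
  A: {N6}
  B: {N2, N3, N5}
  C: {N3, N4, N5}
  D: {N2, N4, N6}
  E: {N2}
  F: {N1, N4, N5}
No 2 sites suffice: every size-2 union leaves at least one demand point uncovered.
But {A, B, F} covers everything, so the minimum is 3.

3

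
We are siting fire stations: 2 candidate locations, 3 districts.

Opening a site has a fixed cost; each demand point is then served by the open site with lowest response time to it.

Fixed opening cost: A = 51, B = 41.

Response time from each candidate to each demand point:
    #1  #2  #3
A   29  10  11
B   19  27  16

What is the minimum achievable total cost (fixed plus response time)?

Open {A}: assign each demand point to its cheapest open site.
  #1→A 29, #2→A 10, #3→A 11
  response time 50, fixed 51 → total 101.
Compare {B}: response time 62 + fixed 41 = 103.
Compare {A, B}: response time 40 + fixed 92 = 132.

101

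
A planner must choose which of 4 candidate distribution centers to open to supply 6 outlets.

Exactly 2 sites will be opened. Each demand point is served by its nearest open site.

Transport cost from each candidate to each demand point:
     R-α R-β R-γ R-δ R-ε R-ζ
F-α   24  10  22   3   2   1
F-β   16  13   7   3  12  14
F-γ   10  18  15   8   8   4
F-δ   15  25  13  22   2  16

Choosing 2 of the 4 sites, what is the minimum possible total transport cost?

Open {F-α, F-β}.
  R-α→F-β 16, R-β→F-α 10, R-γ→F-β 7, R-δ→F-α 3, R-ε→F-α 2, R-ζ→F-α 1  ⇒ total 39.
Compare {F-α, F-γ}: total 41.
Compare {F-α, F-δ}: total 44.
No size-2 selection does better; minimum is 39.

39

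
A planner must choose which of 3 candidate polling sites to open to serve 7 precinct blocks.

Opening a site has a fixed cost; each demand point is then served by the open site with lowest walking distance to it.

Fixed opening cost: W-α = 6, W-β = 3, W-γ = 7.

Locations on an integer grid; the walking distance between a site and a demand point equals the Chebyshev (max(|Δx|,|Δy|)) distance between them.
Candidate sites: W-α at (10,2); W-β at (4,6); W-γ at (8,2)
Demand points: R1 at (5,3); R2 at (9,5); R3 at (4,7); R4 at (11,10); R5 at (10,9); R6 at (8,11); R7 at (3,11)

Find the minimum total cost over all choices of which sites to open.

Open {W-β}: assign each demand point to its cheapest open site.
  R1→W-β 3, R2→W-β 5, R3→W-β 1, R4→W-β 7, R5→W-β 6, R6→W-β 5, R7→W-β 5
  walking distance 32, fixed 3 → total 35.
Compare {W-α, W-β}: walking distance 30 + fixed 9 = 39.
Compare {W-β, W-γ}: walking distance 30 + fixed 10 = 40.
Compare {W-α, W-β, W-γ}: walking distance 30 + fixed 16 = 46.
All other subsets cost ≥ 39. Minimum total cost: 35.

35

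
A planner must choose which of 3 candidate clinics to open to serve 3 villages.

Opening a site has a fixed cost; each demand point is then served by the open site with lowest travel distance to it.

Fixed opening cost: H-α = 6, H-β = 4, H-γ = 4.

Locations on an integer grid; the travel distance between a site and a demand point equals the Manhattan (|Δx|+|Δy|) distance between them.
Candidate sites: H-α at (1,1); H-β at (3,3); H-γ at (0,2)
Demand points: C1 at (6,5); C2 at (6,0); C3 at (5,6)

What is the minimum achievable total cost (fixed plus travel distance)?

Open {H-β}: assign each demand point to its cheapest open site.
  C1→H-β 5, C2→H-β 6, C3→H-β 5
  travel distance 16, fixed 4 → total 20.
Compare {H-β, H-γ}: travel distance 16 + fixed 8 = 24.
Compare {H-α, H-β}: travel distance 16 + fixed 10 = 26.
Compare {H-α}: travel distance 24 + fixed 6 = 30.
All other subsets cost ≥ 24. Minimum total cost: 20.

20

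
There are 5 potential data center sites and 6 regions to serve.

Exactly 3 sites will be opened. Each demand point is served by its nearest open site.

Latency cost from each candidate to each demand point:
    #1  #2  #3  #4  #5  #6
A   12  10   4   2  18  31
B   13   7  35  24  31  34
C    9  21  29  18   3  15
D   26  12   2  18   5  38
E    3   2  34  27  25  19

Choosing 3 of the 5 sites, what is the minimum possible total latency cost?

29

Open {A, C, E}.
  #1→E 3, #2→E 2, #3→A 4, #4→A 2, #5→C 3, #6→C 15  ⇒ total 29.
Compare {A, D, E}: total 33.
Compare {A, B, C}: total 40.
No size-3 selection does better; minimum is 29.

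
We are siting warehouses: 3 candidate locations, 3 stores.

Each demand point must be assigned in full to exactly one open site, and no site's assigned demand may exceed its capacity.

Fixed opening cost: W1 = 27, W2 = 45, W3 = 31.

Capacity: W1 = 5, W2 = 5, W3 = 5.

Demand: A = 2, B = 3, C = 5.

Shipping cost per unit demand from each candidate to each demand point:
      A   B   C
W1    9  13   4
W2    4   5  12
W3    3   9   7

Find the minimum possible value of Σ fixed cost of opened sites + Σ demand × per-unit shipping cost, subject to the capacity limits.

111

Open {W1, W3}; cheapest assignment that respects the capacities:
  W1 (cap 5, load 5): C — cost 5×4 = 20
  W3 (cap 5, load 5): A, B — cost 2×3 + 3×9 = 33
  Shipping 53, fixed 58 → total 111.
  Any other capacity-feasible assignment to {W1, W3} ships for at least 53.
Compare {W1, W2}: its best feasible assignment gives total 115.
Compare {W2, W3}: its best feasible assignment gives total 134.
Every other set of open sites that can feasibly serve all demand totals ≥ 115 even under its best assignment. Minimum: 111.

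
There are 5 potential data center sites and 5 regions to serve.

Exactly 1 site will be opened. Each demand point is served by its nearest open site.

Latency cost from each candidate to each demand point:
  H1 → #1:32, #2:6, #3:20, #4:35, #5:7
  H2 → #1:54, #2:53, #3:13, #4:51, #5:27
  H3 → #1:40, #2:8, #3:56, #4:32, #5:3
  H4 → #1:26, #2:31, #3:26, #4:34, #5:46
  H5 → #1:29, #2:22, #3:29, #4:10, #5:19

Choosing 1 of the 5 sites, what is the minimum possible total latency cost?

100

Open {H1}.
  #1→H1 32, #2→H1 6, #3→H1 20, #4→H1 35, #5→H1 7  ⇒ total 100.
Compare {H5}: total 109.
Compare {H3}: total 139.
No size-1 selection does better; minimum is 100.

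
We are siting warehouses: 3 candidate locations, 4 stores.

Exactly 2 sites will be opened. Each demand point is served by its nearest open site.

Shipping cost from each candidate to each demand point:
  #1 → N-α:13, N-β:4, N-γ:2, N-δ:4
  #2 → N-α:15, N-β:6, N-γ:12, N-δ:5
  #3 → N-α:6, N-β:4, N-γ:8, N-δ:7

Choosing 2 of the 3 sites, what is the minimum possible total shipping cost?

16

Open {#1, #3}.
  N-α→#3 6, N-β→#1 4, N-γ→#1 2, N-δ→#1 4  ⇒ total 16.
Compare {#1, #2}: total 23.
Compare {#2, #3}: total 23.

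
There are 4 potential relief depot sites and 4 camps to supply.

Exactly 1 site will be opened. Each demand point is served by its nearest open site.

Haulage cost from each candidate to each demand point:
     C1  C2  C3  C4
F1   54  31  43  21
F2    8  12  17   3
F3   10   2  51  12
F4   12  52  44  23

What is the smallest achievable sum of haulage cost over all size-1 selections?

40

Open {F2}.
  C1→F2 8, C2→F2 12, C3→F2 17, C4→F2 3  ⇒ total 40.
Compare {F3}: total 75.
Compare {F4}: total 131.
No size-1 selection does better; minimum is 40.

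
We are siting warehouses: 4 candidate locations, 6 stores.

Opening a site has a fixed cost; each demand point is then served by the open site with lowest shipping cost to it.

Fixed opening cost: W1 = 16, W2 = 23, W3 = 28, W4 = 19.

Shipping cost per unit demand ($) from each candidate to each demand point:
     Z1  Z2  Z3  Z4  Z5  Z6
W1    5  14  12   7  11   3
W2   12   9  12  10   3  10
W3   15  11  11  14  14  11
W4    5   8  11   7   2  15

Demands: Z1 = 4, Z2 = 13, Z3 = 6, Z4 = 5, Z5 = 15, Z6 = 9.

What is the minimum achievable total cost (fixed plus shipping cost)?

Open {W1, W4}: assign each demand point to its cheapest open site.
  Z1→W1 4×5=20, Z2→W4 13×8=104, Z3→W4 6×11=66, Z4→W1 5×7=35, Z5→W4 15×2=30, Z6→W1 9×3=27
  shipping cost 282, fixed 35 → total 317.
Compare {W1, W2, W4}: shipping cost 282 + fixed 58 = 340.
Compare {W1, W3, W4}: shipping cost 282 + fixed 63 = 345.
Compare {W1, W2}: shipping cost 316 + fixed 39 = 355.
All other subsets cost ≥ 340. Minimum total cost: 317.

317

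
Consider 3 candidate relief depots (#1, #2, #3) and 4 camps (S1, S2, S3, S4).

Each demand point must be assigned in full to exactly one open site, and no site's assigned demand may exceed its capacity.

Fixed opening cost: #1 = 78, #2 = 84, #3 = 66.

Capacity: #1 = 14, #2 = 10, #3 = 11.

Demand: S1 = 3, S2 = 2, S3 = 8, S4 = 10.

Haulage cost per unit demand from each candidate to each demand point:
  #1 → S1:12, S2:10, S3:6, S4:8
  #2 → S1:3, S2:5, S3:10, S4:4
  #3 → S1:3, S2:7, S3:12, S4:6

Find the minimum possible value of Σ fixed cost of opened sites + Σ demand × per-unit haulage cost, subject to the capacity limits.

Open {#1, #2}; cheapest assignment that respects the capacities:
  #1 (cap 14, load 13): S1, S2, S3 — cost 3×12 + 2×10 + 8×6 = 104
  #2 (cap 10, load 10): S4 — cost 10×4 = 40
  Shipping 144, fixed 162 → total 306.
  Any other capacity-feasible assignment to {#1, #2} ships for at least 144.
Compare {#1, #3}: its best feasible assignment gives total 308.
Compare {#1, #2, #3}: its best feasible assignment gives total 339.
Every other set of open sites that can feasibly serve all demand totals ≥ 308 even under its best assignment. Minimum: 306.

306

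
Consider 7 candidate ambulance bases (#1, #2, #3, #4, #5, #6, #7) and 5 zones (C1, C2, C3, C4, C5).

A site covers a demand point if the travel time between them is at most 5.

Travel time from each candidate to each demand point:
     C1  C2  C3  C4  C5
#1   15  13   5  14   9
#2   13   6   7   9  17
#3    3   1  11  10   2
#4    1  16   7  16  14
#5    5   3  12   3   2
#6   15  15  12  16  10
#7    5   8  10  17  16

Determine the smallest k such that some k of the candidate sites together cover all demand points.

Coverage sets (demand points within 5 of each site):
  #1: {C3}
  #2: {}
  #3: {C1, C2, C5}
  #4: {C1}
  #5: {C1, C2, C4, C5}
  #6: {}
  #7: {C1}
No single site covers all 5 demand points.
But {#1, #5} covers everything, so the minimum is 2.

2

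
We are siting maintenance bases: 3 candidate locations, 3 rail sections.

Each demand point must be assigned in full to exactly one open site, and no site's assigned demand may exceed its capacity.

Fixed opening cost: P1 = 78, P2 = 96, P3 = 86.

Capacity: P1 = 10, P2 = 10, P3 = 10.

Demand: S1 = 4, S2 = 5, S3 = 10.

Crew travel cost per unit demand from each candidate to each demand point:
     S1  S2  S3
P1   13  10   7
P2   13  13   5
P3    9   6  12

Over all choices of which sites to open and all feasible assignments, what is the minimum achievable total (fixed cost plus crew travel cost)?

Open {P2, P3}; cheapest assignment that respects the capacities:
  P2 (cap 10, load 10): S3 — cost 10×5 = 50
  P3 (cap 10, load 9): S1, S2 — cost 4×9 + 5×6 = 66
  Shipping 116, fixed 182 → total 298.
  Any other capacity-feasible assignment to {P2, P3} ships for at least 116.
Compare {P1, P3}: its best feasible assignment gives total 300.
Compare {P1, P2}: its best feasible assignment gives total 326.
Every other set of open sites that can feasibly serve all demand totals ≥ 300 even under its best assignment. Minimum: 298.

298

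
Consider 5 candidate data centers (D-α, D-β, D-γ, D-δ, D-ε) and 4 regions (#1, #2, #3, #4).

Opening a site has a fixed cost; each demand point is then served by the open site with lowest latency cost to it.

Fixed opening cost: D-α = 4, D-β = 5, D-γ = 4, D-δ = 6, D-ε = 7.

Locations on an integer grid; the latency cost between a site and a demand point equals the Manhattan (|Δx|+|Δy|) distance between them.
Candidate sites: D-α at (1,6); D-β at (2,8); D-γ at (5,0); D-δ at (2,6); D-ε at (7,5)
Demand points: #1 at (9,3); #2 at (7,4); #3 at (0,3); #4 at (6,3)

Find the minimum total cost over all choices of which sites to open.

Open {D-α, D-ε}: assign each demand point to its cheapest open site.
  #1→D-ε 4, #2→D-ε 1, #3→D-α 4, #4→D-ε 3
  latency cost 12, fixed 11 → total 23.
Compare {D-ε}: latency cost 17 + fixed 7 = 24.
Compare {D-δ, D-ε}: latency cost 13 + fixed 13 = 26.
Compare {D-β, D-ε}: latency cost 15 + fixed 12 = 27.
All other subsets cost ≥ 24. Minimum total cost: 23.

23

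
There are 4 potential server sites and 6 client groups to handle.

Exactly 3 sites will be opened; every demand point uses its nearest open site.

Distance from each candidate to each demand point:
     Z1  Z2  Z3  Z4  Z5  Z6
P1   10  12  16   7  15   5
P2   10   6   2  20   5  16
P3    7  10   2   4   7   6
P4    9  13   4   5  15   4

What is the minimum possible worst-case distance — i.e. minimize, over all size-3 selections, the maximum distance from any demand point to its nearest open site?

Open {P1, P2, P3}.
  Farthest demand point is Z1 at distance 7 (to P3); all others are ≤ 7.
With {P2, P3, P4} the worst case is 7.
With {P1, P2, P4} the worst case is 9.
No size-3 selection achieves below 7.

7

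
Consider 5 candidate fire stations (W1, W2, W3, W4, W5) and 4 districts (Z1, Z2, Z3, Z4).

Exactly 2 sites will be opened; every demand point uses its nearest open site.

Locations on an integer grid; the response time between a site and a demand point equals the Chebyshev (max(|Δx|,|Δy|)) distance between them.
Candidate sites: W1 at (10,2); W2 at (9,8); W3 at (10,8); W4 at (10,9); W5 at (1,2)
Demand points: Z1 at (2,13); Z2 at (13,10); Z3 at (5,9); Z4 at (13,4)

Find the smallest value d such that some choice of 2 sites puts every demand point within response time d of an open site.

Open {W1, W2}.
  Farthest demand point is Z1 at response time 7 (to W2); all others are ≤ 7.
With {W2, W3} the worst case is 7.
With {W2, W4} the worst case is 7.
No size-2 selection achieves below 7.

7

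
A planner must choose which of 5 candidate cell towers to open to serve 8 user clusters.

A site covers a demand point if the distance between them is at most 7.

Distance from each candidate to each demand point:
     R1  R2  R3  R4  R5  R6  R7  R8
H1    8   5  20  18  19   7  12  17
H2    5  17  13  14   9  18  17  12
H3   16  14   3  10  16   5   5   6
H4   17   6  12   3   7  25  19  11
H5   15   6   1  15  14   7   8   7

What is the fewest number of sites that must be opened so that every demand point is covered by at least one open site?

Coverage sets (demand points within 7 of each site):
  H1: {R2, R6}
  H2: {R1}
  H3: {R3, R6, R7, R8}
  H4: {R2, R4, R5}
  H5: {R2, R3, R6, R8}
No 2 sites suffice: every size-2 union leaves at least one demand point uncovered.
But {H2, H3, H4} covers everything, so the minimum is 3.

3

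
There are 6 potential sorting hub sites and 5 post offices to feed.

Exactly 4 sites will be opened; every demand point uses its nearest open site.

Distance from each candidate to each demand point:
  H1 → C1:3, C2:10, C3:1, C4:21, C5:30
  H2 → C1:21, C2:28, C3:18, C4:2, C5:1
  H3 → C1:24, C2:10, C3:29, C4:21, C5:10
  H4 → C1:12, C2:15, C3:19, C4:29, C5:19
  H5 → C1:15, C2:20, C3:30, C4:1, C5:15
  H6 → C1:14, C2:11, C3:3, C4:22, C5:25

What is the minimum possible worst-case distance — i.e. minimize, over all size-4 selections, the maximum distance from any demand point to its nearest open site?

10

Open {H1, H2, H3, H4}.
  Farthest demand point is C2 at distance 10 (to H1); all others are ≤ 10.
With {H1, H2, H3, H5} the worst case is 10.
With {H1, H2, H3, H6} the worst case is 10.
No size-4 selection achieves below 10.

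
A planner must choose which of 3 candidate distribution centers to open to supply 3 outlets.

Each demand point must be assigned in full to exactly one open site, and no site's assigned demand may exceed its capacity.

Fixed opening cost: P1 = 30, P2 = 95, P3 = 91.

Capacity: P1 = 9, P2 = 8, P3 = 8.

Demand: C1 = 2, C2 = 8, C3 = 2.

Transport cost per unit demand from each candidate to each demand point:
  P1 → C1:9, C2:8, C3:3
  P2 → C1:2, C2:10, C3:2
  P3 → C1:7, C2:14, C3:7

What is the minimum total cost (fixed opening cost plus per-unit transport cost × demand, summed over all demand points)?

197

Open {P1, P2}; cheapest assignment that respects the capacities:
  P1 (cap 9, load 8): C2 — cost 8×8 = 64
  P2 (cap 8, load 4): C1, C3 — cost 2×2 + 2×2 = 8
  Shipping 72, fixed 125 → total 197.
  Any other capacity-feasible assignment to {P1, P2} ships for at least 72.
Compare {P1, P3}: its best feasible assignment gives total 213.
Compare {P1, P2, P3}: its best feasible assignment gives total 288.
Every other set of open sites that can feasibly serve all demand totals ≥ 213 even under its best assignment. Minimum: 197.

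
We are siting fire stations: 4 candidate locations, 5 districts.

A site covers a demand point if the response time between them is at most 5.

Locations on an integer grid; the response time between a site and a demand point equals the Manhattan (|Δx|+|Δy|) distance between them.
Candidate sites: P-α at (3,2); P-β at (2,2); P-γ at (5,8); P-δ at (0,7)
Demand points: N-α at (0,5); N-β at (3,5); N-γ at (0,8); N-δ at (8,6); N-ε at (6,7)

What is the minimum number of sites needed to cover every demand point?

Coverage sets (demand points within 5 of each site):
  P-α: {N-β}
  P-β: {N-α, N-β}
  P-γ: {N-β, N-γ, N-δ, N-ε}
  P-δ: {N-α, N-β, N-γ}
No single site covers all 5 demand points.
But {P-β, P-γ} covers everything, so the minimum is 2.

2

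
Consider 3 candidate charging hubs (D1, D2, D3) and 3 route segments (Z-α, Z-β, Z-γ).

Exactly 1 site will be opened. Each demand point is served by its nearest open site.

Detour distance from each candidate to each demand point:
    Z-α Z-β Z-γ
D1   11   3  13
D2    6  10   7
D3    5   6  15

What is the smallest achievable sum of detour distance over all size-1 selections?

23

Open {D2}.
  Z-α→D2 6, Z-β→D2 10, Z-γ→D2 7  ⇒ total 23.
Compare {D3}: total 26.
Compare {D1}: total 27.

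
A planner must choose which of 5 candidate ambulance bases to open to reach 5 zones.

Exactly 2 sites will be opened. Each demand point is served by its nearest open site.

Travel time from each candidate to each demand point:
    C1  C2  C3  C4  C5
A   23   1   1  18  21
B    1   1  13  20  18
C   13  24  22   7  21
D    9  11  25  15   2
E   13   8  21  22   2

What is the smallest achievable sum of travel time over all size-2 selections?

Open {A, D}.
  C1→D 9, C2→A 1, C3→A 1, C4→D 15, C5→D 2  ⇒ total 28.
Compare {B, D}: total 32.
Compare {A, E}: total 35.
No size-2 selection does better; minimum is 28.

28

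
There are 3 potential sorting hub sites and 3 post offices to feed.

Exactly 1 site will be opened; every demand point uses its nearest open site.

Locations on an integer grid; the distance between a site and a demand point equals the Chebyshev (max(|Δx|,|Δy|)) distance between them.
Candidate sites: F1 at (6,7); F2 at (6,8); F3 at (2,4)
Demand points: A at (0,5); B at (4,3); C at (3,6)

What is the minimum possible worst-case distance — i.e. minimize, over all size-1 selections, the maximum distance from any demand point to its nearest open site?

2

Open {F3}.
  Farthest demand point is A at distance 2 (to F3); all others are ≤ 2.
With {F1} the worst case is 6.
With {F2} the worst case is 6.
No size-1 selection achieves below 2.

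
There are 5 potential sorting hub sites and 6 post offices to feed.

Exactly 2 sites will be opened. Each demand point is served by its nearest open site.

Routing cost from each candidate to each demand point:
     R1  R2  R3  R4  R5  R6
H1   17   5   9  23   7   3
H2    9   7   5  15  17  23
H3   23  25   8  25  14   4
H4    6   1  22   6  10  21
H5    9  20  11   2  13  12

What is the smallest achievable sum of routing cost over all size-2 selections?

32

Open {H1, H4}.
  R1→H4 6, R2→H4 1, R3→H1 9, R4→H4 6, R5→H1 7, R6→H1 3  ⇒ total 32.
Compare {H1, H5}: total 35.
Compare {H3, H4}: total 35.
No size-2 selection does better; minimum is 32.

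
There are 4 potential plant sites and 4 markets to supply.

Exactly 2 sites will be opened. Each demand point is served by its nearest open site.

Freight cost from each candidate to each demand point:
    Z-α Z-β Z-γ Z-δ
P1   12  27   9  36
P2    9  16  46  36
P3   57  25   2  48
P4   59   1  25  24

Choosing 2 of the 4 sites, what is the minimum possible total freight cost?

Open {P1, P4}.
  Z-α→P1 12, Z-β→P4 1, Z-γ→P1 9, Z-δ→P4 24  ⇒ total 46.
Compare {P2, P4}: total 59.
Compare {P2, P3}: total 63.
No size-2 selection does better; minimum is 46.

46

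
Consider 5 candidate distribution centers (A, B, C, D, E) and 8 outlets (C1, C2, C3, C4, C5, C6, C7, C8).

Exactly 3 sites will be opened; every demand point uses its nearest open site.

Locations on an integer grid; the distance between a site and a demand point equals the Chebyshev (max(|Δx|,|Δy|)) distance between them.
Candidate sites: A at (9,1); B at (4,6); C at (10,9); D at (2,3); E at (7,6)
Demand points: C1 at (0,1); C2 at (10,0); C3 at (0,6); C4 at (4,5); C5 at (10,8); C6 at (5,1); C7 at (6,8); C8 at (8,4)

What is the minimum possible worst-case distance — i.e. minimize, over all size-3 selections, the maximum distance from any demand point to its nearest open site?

Open {A, D, E}.
  Farthest demand point is C3 at distance 3 (to D); all others are ≤ 3.
With {A, C, D} the worst case is 4.
With {A, B, C} the worst case is 5.
No size-3 selection achieves below 3.

3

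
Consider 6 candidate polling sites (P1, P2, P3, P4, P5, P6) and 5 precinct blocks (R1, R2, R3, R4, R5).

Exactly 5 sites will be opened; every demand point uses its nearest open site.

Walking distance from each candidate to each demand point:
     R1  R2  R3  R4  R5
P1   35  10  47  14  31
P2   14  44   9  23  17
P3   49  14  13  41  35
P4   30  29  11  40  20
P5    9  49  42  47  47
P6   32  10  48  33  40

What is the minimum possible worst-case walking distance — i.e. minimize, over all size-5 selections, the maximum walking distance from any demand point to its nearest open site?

17

Open {P1, P2, P3, P4, P5}.
  Farthest demand point is R5 at walking distance 17 (to P2); all others are ≤ 17.
With {P1, P2, P3, P4, P6} the worst case is 17.
With {P1, P2, P3, P5, P6} the worst case is 17.
No size-5 selection achieves below 17.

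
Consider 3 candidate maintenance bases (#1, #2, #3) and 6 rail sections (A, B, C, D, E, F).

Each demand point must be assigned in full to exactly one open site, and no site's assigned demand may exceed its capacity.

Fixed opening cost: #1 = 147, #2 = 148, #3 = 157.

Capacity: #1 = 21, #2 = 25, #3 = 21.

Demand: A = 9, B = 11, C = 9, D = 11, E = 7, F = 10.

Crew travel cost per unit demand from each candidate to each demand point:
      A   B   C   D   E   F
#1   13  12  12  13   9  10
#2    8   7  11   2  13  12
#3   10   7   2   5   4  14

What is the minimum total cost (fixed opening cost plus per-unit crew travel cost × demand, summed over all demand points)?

Open {#1, #2, #3}; cheapest assignment that respects the capacities:
  #1 (cap 21, load 17): E, F — cost 7×9 + 10×10 = 163
  #2 (cap 25, load 20): A, D — cost 9×8 + 11×2 = 94
  #3 (cap 21, load 20): B, C — cost 11×7 + 9×2 = 95
  Shipping 352, fixed 452 → total 804.
  Any other capacity-feasible assignment to {#1, #2, #3} ships for at least 352.
Total demand is 57 and no other set of sites has combined capacity ≥ 57, so {#1, #2, #3} is the only feasible choice of open sites. Minimum: 804.

804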